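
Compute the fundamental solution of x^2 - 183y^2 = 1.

First expand sqrt(183) as a continued fraction. With x_i = (sqrt(183) + m_i)/d_i and (m_0, d_0) = (0, 1): a_0 = floor(sqrt(183)) = 13, since 13^2 = 169 <= 183 < 196 = 14^2.
Iterate m_{i+1} = d_i*a_i - m_i, d_{i+1} = (183 - m_{i+1}^2)/d_i, a_{i+1} = floor((a_0 + m_{i+1})/d_{i+1}):
  m_1 = 1*13 - 0 = 13, d_1 = (183 - 13^2)/1 = 14/1 = 14, a_1 = floor((13 + 13)/14) = 1.
  m_2 = 14*1 - 13 = 1, d_2 = (183 - 1^2)/14 = 182/14 = 13, a_2 = floor((13 + 1)/13) = 1.
  m_3 = 13*1 - 1 = 12, d_3 = (183 - 12^2)/13 = 39/13 = 3, a_3 = floor((13 + 12)/3) = 8.
  m_4 = 3*8 - 12 = 12, d_4 = (183 - 12^2)/3 = 39/3 = 13, a_4 = floor((13 + 12)/13) = 1.
  m_5 = 13*1 - 12 = 1, d_5 = (183 - 1^2)/13 = 182/13 = 14, a_5 = floor((13 + 1)/14) = 1.
  m_6 = 14*1 - 1 = 13, d_6 = (183 - 13^2)/14 = 14/14 = 1, a_6 = floor((13 + 13)/1) = 26.
  m_7 = 1*26 - 13 = 13, d_7 = (183 - 13^2)/1 = 14/1 = 14: (m_7, d_7) = (m_1, d_1) = (13, 14), so from here the quotients repeat a_1, ..., a_6; the period length is 6.
So sqrt(183) = [13; (1, 1, 8, 1, 1, 26)] with period length k = 6.
k is even, so the fundamental solution of x^2 - 183y^2 = 1 is (p_{k-1}, q_{k-1}) = (p_5, q_5); compute convergents through index 5.
Convergents (p_i = a_i*p_{i-1} + p_{i-2}, q_i = a_i*q_{i-1} + q_{i-2} with p_{-2}=0, p_{-1}=1, q_{-2}=1, q_{-1}=0):
  i=0: a_0=13, p_0 = 13*1 + 0 = 13, q_0 = 13*0 + 1 = 1.
  i=1: a_1=1, p_1 = 1*13 + 1 = 14, q_1 = 1*1 + 0 = 1.
  i=2: a_2=1, p_2 = 1*14 + 13 = 27, q_2 = 1*1 + 1 = 2.
  i=3: a_3=8, p_3 = 8*27 + 14 = 230, q_3 = 8*2 + 1 = 17.
  i=4: a_4=1, p_4 = 1*230 + 27 = 257, q_4 = 1*17 + 2 = 19.
  i=5: a_5=1, p_5 = 1*257 + 230 = 487, q_5 = 1*19 + 17 = 36.
Check: 487^2 - 183*36^2 = 237169 - 237168 = 1, so (x, y) = (487, 36) solves the equation, and by the theorem it is the least positive solution.

(x, y) = (487, 36)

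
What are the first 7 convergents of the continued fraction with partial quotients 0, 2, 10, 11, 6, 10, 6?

0/1, 1/2, 10/21, 111/233, 676/1419, 6871/14423, 41902/87957

Using the convergent recurrence p_i = a_i*p_{i-1} + p_{i-2}, q_i = a_i*q_{i-1} + q_{i-2} with p_{-2}=0, p_{-1}=1, q_{-2}=1, q_{-1}=0:
  i=0: a_0=0, p_0 = 0*1 + 0 = 0, q_0 = 0*0 + 1 = 1.
  i=1: a_1=2, p_1 = 2*0 + 1 = 1, q_1 = 2*1 + 0 = 2.
  i=2: a_2=10, p_2 = 10*1 + 0 = 10, q_2 = 10*2 + 1 = 21.
  i=3: a_3=11, p_3 = 11*10 + 1 = 111, q_3 = 11*21 + 2 = 233.
  i=4: a_4=6, p_4 = 6*111 + 10 = 676, q_4 = 6*233 + 21 = 1419.
  i=5: a_5=10, p_5 = 10*676 + 111 = 6871, q_5 = 10*1419 + 233 = 14423.
  i=6: a_6=6, p_6 = 6*6871 + 676 = 41902, q_6 = 6*14423 + 1419 = 87957.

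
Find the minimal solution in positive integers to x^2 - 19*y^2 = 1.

(x, y) = (170, 39)

First expand sqrt(19) as a continued fraction. With x_i = (sqrt(19) + m_i)/d_i and (m_0, d_0) = (0, 1): a_0 = floor(sqrt(19)) = 4, since 4^2 = 16 <= 19 < 25 = 5^2.
Iterate m_{i+1} = d_i*a_i - m_i, d_{i+1} = (19 - m_{i+1}^2)/d_i, a_{i+1} = floor((a_0 + m_{i+1})/d_{i+1}):
  m_1 = 1*4 - 0 = 4, d_1 = (19 - 4^2)/1 = 3/1 = 3, a_1 = floor((4 + 4)/3) = 2.
  m_2 = 3*2 - 4 = 2, d_2 = (19 - 2^2)/3 = 15/3 = 5, a_2 = floor((4 + 2)/5) = 1.
  m_3 = 5*1 - 2 = 3, d_3 = (19 - 3^2)/5 = 10/5 = 2, a_3 = floor((4 + 3)/2) = 3.
  m_4 = 2*3 - 3 = 3, d_4 = (19 - 3^2)/2 = 10/2 = 5, a_4 = floor((4 + 3)/5) = 1.
  m_5 = 5*1 - 3 = 2, d_5 = (19 - 2^2)/5 = 15/5 = 3, a_5 = floor((4 + 2)/3) = 2.
  m_6 = 3*2 - 2 = 4, d_6 = (19 - 4^2)/3 = 3/3 = 1, a_6 = floor((4 + 4)/1) = 8.
  m_7 = 1*8 - 4 = 4, d_7 = (19 - 4^2)/1 = 3/1 = 3: (m_7, d_7) = (m_1, d_1) = (4, 3), so from here the quotients repeat a_1, ..., a_6; the period length is 6.
So sqrt(19) = [4; (2, 1, 3, 1, 2, 8)] with period length k = 6.
k is even, so the fundamental solution of x^2 - 19y^2 = 1 is (p_{k-1}, q_{k-1}) = (p_5, q_5); compute convergents through index 5.
Convergents (p_i = a_i*p_{i-1} + p_{i-2}, q_i = a_i*q_{i-1} + q_{i-2} with p_{-2}=0, p_{-1}=1, q_{-2}=1, q_{-1}=0):
  i=0: a_0=4, p_0 = 4*1 + 0 = 4, q_0 = 4*0 + 1 = 1.
  i=1: a_1=2, p_1 = 2*4 + 1 = 9, q_1 = 2*1 + 0 = 2.
  i=2: a_2=1, p_2 = 1*9 + 4 = 13, q_2 = 1*2 + 1 = 3.
  i=3: a_3=3, p_3 = 3*13 + 9 = 48, q_3 = 3*3 + 2 = 11.
  i=4: a_4=1, p_4 = 1*48 + 13 = 61, q_4 = 1*11 + 3 = 14.
  i=5: a_5=2, p_5 = 2*61 + 48 = 170, q_5 = 2*14 + 11 = 39.
Check: 170^2 - 19*39^2 = 28900 - 28899 = 1, so (x, y) = (170, 39) solves the equation, and by the theorem it is the least positive solution.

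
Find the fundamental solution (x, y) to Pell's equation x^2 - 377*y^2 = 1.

First expand sqrt(377) as a continued fraction. With x_i = (sqrt(377) + m_i)/d_i and (m_0, d_0) = (0, 1): a_0 = floor(sqrt(377)) = 19, since 19^2 = 361 <= 377 < 400 = 20^2.
Iterate m_{i+1} = d_i*a_i - m_i, d_{i+1} = (377 - m_{i+1}^2)/d_i, a_{i+1} = floor((a_0 + m_{i+1})/d_{i+1}):
  m_1 = 1*19 - 0 = 19, d_1 = (377 - 19^2)/1 = 16/1 = 16, a_1 = floor((19 + 19)/16) = 2.
  m_2 = 16*2 - 19 = 13, d_2 = (377 - 13^2)/16 = 208/16 = 13, a_2 = floor((19 + 13)/13) = 2.
  m_3 = 13*2 - 13 = 13, d_3 = (377 - 13^2)/13 = 208/13 = 16, a_3 = floor((19 + 13)/16) = 2.
  m_4 = 16*2 - 13 = 19, d_4 = (377 - 19^2)/16 = 16/16 = 1, a_4 = floor((19 + 19)/1) = 38.
  m_5 = 1*38 - 19 = 19, d_5 = (377 - 19^2)/1 = 16/1 = 16: (m_5, d_5) = (m_1, d_1) = (19, 16), so from here the quotients repeat a_1, ..., a_4; the period length is 4.
So sqrt(377) = [19; (2, 2, 2, 38)] with period length k = 4.
k is even, so the fundamental solution of x^2 - 377y^2 = 1 is (p_{k-1}, q_{k-1}) = (p_3, q_3); compute convergents through index 3.
Convergents (p_i = a_i*p_{i-1} + p_{i-2}, q_i = a_i*q_{i-1} + q_{i-2} with p_{-2}=0, p_{-1}=1, q_{-2}=1, q_{-1}=0):
  i=0: a_0=19, p_0 = 19*1 + 0 = 19, q_0 = 19*0 + 1 = 1.
  i=1: a_1=2, p_1 = 2*19 + 1 = 39, q_1 = 2*1 + 0 = 2.
  i=2: a_2=2, p_2 = 2*39 + 19 = 97, q_2 = 2*2 + 1 = 5.
  i=3: a_3=2, p_3 = 2*97 + 39 = 233, q_3 = 2*5 + 2 = 12.
Check: 233^2 - 377*12^2 = 54289 - 54288 = 1, so (x, y) = (233, 12) solves the equation, and by the theorem it is the least positive solution.

(x, y) = (233, 12)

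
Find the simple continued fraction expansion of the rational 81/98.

[0; 1, 4, 1, 3, 4]

Run the Euclidean algorithm on 81 and 98; the successive quotients are the partial quotients a_0, a_1, ... (each step inverts the fractional part left over by the previous one):
  81 = 0*98 + 81, so a_0 = 0.
  98 = 1*81 + 17, so a_1 = 1.
  81 = 4*17 + 13, so a_2 = 4.
  17 = 1*13 + 4, so a_3 = 1.
  13 = 3*4 + 1, so a_4 = 3.
  4 = 4*1 + 0, so a_5 = 4.
The remainder reaches 0 after 6 divisions, so the expansion has 6 partial quotients, read off in order.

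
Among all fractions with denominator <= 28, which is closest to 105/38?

58/21

Expand x = 105/38 as a continued fraction with the Euclidean algorithm:
  105 = 2*38 + 29, so a_0 = 2.
  38 = 1*29 + 9, so a_1 = 1.
  29 = 3*9 + 2, so a_2 = 3.
  9 = 4*2 + 1, so a_3 = 4.
  2 = 2*1 + 0, so a_4 = 2.
so x = [2; 1, 3, 4, 2].
Convergents (p_i = a_i*p_{i-1} + p_{i-2}, q_i = a_i*q_{i-1} + q_{i-2} with p_{-2}=0, p_{-1}=1, q_{-2}=1, q_{-1}=0), until the denominator exceeds 28:
  i=0: a_0=2, p_0 = 2*1 + 0 = 2, q_0 = 2*0 + 1 = 1.
  i=1: a_1=1, p_1 = 1*2 + 1 = 3, q_1 = 1*1 + 0 = 1.
  i=2: a_2=3, p_2 = 3*3 + 2 = 11, q_2 = 3*1 + 1 = 4.
  i=3: a_3=4, p_3 = 4*11 + 3 = 47, q_3 = 4*4 + 1 = 17.
  i=4: a_4=2, p_4 = 2*47 + 11 = 105, q_4 = 2*17 + 4 = 38.
q_4 = 38 > 28, so the last convergent with denominator <= 28 is p_3/q_3 = 47/17.
The closest fraction with denominator <= 28 is either p_3/q_3 or the intermediate fraction (k*p_3 + p_2)/(k*q_3 + q_2) with the largest k >= 1 whose denominator stays <= 28; these approach x as k grows, and every other convergent or intermediate fraction in range is farther away.
Largest k: floor((28 - q_2)/q_3) = floor((28 - 4)/17) = 1.
That gives (1*47 + 11)/(1*17 + 4) = 58/21.
Compare the errors: |x - 47/17| = |105*17 - 47*38|/(38*17) = 1/646, and |x - 58/21| = |105*21 - 58*38|/(38*21) = 1/798.
Cross-multiplying, 1*646 = 646 < 798 = 1*798, so 1/798 is smaller: the intermediate fraction 58/21 is closer to x than 47/17.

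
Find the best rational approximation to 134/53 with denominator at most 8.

Expand x = 134/53 as a continued fraction with the Euclidean algorithm:
  134 = 2*53 + 28, so a_0 = 2.
  53 = 1*28 + 25, so a_1 = 1.
  28 = 1*25 + 3, so a_2 = 1.
  25 = 8*3 + 1, so a_3 = 8.
  3 = 3*1 + 0, so a_4 = 3.
so x = [2; 1, 1, 8, 3].
Convergents (p_i = a_i*p_{i-1} + p_{i-2}, q_i = a_i*q_{i-1} + q_{i-2} with p_{-2}=0, p_{-1}=1, q_{-2}=1, q_{-1}=0), until the denominator exceeds 8:
  i=0: a_0=2, p_0 = 2*1 + 0 = 2, q_0 = 2*0 + 1 = 1.
  i=1: a_1=1, p_1 = 1*2 + 1 = 3, q_1 = 1*1 + 0 = 1.
  i=2: a_2=1, p_2 = 1*3 + 2 = 5, q_2 = 1*1 + 1 = 2.
  i=3: a_3=8, p_3 = 8*5 + 3 = 43, q_3 = 8*2 + 1 = 17.
q_3 = 17 > 8, so the last convergent with denominator <= 8 is p_2/q_2 = 5/2.
The closest fraction with denominator <= 8 is either p_2/q_2 or the intermediate fraction (k*p_2 + p_1)/(k*q_2 + q_1) with the largest k >= 1 whose denominator stays <= 8; these approach x as k grows, and every other convergent or intermediate fraction in range is farther away.
Largest k: floor((8 - q_1)/q_2) = floor((8 - 1)/2) = 3.
That gives (3*5 + 3)/(3*2 + 1) = 18/7.
Compare the errors: |x - 5/2| = |134*2 - 5*53|/(53*2) = 3/106, and |x - 18/7| = |134*7 - 18*53|/(53*7) = 16/371.
Cross-multiplying, 3*371 = 1113 < 1696 = 16*106, so 3/106 is smaller: the convergent 5/2 is closer to x than 18/7.

5/2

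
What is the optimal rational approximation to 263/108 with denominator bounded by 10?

Expand x = 263/108 as a continued fraction with the Euclidean algorithm:
  263 = 2*108 + 47, so a_0 = 2.
  108 = 2*47 + 14, so a_1 = 2.
  47 = 3*14 + 5, so a_2 = 3.
  14 = 2*5 + 4, so a_3 = 2.
  5 = 1*4 + 1, so a_4 = 1.
  4 = 4*1 + 0, so a_5 = 4.
so x = [2; 2, 3, 2, 1, 4].
Convergents (p_i = a_i*p_{i-1} + p_{i-2}, q_i = a_i*q_{i-1} + q_{i-2} with p_{-2}=0, p_{-1}=1, q_{-2}=1, q_{-1}=0), until the denominator exceeds 10:
  i=0: a_0=2, p_0 = 2*1 + 0 = 2, q_0 = 2*0 + 1 = 1.
  i=1: a_1=2, p_1 = 2*2 + 1 = 5, q_1 = 2*1 + 0 = 2.
  i=2: a_2=3, p_2 = 3*5 + 2 = 17, q_2 = 3*2 + 1 = 7.
  i=3: a_3=2, p_3 = 2*17 + 5 = 39, q_3 = 2*7 + 2 = 16.
q_3 = 16 > 10, so the last convergent with denominator <= 10 is p_2/q_2 = 17/7.
The closest fraction with denominator <= 10 is either p_2/q_2 or the intermediate fraction (k*p_2 + p_1)/(k*q_2 + q_1) with the largest k >= 1 whose denominator stays <= 10; these approach x as k grows, and every other convergent or intermediate fraction in range is farther away.
Largest k: floor((10 - q_1)/q_2) = floor((10 - 2)/7) = 1.
That gives (1*17 + 5)/(1*7 + 2) = 22/9.
Compare the errors: |x - 17/7| = |263*7 - 17*108|/(108*7) = 5/756, and |x - 22/9| = |263*9 - 22*108|/(108*9) = 9/972.
Cross-multiplying, 5*972 = 4860 < 6804 = 9*756, so 5/756 is smaller: the convergent 17/7 is closer to x than 22/9.

17/7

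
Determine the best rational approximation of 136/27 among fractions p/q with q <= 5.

Expand x = 136/27 as a continued fraction with the Euclidean algorithm:
  136 = 5*27 + 1, so a_0 = 5.
  27 = 27*1 + 0, so a_1 = 27.
so x = [5; 27].
Convergents (p_i = a_i*p_{i-1} + p_{i-2}, q_i = a_i*q_{i-1} + q_{i-2} with p_{-2}=0, p_{-1}=1, q_{-2}=1, q_{-1}=0), until the denominator exceeds 5:
  i=0: a_0=5, p_0 = 5*1 + 0 = 5, q_0 = 5*0 + 1 = 1.
  i=1: a_1=27, p_1 = 27*5 + 1 = 136, q_1 = 27*1 + 0 = 27.
q_1 = 27 > 5, so the last convergent with denominator <= 5 is p_0/q_0 = 5/1.
The closest fraction with denominator <= 5 is either p_0/q_0 or the intermediate fraction (k*p_0 + p_{-1})/(k*q_0 + q_{-1}) with the largest k >= 1 whose denominator stays <= 5; these approach x as k grows, and every other convergent or intermediate fraction in range is farther away.
Largest k: floor((5 - q_{-1})/q_0) = floor((5 - 0)/1) = 5 (using the seeds p_{-1} = 1, q_{-1} = 0).
That gives (5*5 + 1)/(5*1 + 0) = 26/5.
Compare the errors: |x - 5/1| = |136*1 - 5*27|/(27*1) = 1/27, and |x - 26/5| = |136*5 - 26*27|/(27*5) = 22/135.
Cross-multiplying, 1*135 = 135 < 594 = 22*27, so 1/27 is smaller: the convergent 5/1 is closer to x than 26/5.

5/1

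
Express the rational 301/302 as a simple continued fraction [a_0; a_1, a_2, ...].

Run the Euclidean algorithm on 301 and 302; the successive quotients are the partial quotients a_0, a_1, ... (each step inverts the fractional part left over by the previous one):
  301 = 0*302 + 301, so a_0 = 0.
  302 = 1*301 + 1, so a_1 = 1.
  301 = 301*1 + 0, so a_2 = 301.
The remainder reaches 0 after 3 divisions, so the expansion has 3 partial quotients, read off in order.

[0; 1, 301]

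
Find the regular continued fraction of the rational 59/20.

[2; 1, 19]

Run the Euclidean algorithm on 59 and 20; the successive quotients are the partial quotients a_0, a_1, ... (each step inverts the fractional part left over by the previous one):
  59 = 2*20 + 19, so a_0 = 2.
  20 = 1*19 + 1, so a_1 = 1.
  19 = 19*1 + 0, so a_2 = 19.
The remainder reaches 0 after 3 divisions, so the expansion has 3 partial quotients, read off in order.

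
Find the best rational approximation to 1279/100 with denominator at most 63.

Expand x = 1279/100 as a continued fraction with the Euclidean algorithm:
  1279 = 12*100 + 79, so a_0 = 12.
  100 = 1*79 + 21, so a_1 = 1.
  79 = 3*21 + 16, so a_2 = 3.
  21 = 1*16 + 5, so a_3 = 1.
  16 = 3*5 + 1, so a_4 = 3.
  5 = 5*1 + 0, so a_5 = 5.
so x = [12; 1, 3, 1, 3, 5].
Convergents (p_i = a_i*p_{i-1} + p_{i-2}, q_i = a_i*q_{i-1} + q_{i-2} with p_{-2}=0, p_{-1}=1, q_{-2}=1, q_{-1}=0), until the denominator exceeds 63:
  i=0: a_0=12, p_0 = 12*1 + 0 = 12, q_0 = 12*0 + 1 = 1.
  i=1: a_1=1, p_1 = 1*12 + 1 = 13, q_1 = 1*1 + 0 = 1.
  i=2: a_2=3, p_2 = 3*13 + 12 = 51, q_2 = 3*1 + 1 = 4.
  i=3: a_3=1, p_3 = 1*51 + 13 = 64, q_3 = 1*4 + 1 = 5.
  i=4: a_4=3, p_4 = 3*64 + 51 = 243, q_4 = 3*5 + 4 = 19.
  i=5: a_5=5, p_5 = 5*243 + 64 = 1279, q_5 = 5*19 + 5 = 100.
q_5 = 100 > 63, so the last convergent with denominator <= 63 is p_4/q_4 = 243/19.
The closest fraction with denominator <= 63 is either p_4/q_4 or the intermediate fraction (k*p_4 + p_3)/(k*q_4 + q_3) with the largest k >= 1 whose denominator stays <= 63; these approach x as k grows, and every other convergent or intermediate fraction in range is farther away.
Largest k: floor((63 - q_3)/q_4) = floor((63 - 5)/19) = 3.
That gives (3*243 + 64)/(3*19 + 5) = 793/62.
Compare the errors: |x - 243/19| = |1279*19 - 243*100|/(100*19) = 1/1900, and |x - 793/62| = |1279*62 - 793*100|/(100*62) = 2/6200.
Cross-multiplying, 2*1900 = 3800 < 6200 = 1*6200, so 2/6200 is smaller: the intermediate fraction 793/62 is closer to x than 243/19.

793/62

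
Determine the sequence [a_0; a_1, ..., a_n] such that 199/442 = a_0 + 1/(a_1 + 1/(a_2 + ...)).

Run the Euclidean algorithm on 199 and 442; the successive quotients are the partial quotients a_0, a_1, ... (each step inverts the fractional part left over by the previous one):
  199 = 0*442 + 199, so a_0 = 0.
  442 = 2*199 + 44, so a_1 = 2.
  199 = 4*44 + 23, so a_2 = 4.
  44 = 1*23 + 21, so a_3 = 1.
  23 = 1*21 + 2, so a_4 = 1.
  21 = 10*2 + 1, so a_5 = 10.
  2 = 2*1 + 0, so a_6 = 2.
The remainder reaches 0 after 7 divisions, so the expansion has 7 partial quotients, read off in order.

[0; 2, 4, 1, 1, 10, 2]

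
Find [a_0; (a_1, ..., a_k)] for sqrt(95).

[9; (1, 2, 1, 18)]

Write x_i = (sqrt(95) + m_i)/d_i with (m_0, d_0) = (0, 1). a_0 = floor(sqrt(95)) = 9, since 9^2 = 81 <= 95 < 100 = 10^2.
Iterate m_{i+1} = d_i*a_i - m_i, d_{i+1} = (95 - m_{i+1}^2)/d_i, a_{i+1} = floor((a_0 + m_{i+1})/d_{i+1}):
  m_1 = 1*9 - 0 = 9, d_1 = (95 - 9^2)/1 = 14/1 = 14, a_1 = floor((9 + 9)/14) = 1.
  m_2 = 14*1 - 9 = 5, d_2 = (95 - 5^2)/14 = 70/14 = 5, a_2 = floor((9 + 5)/5) = 2.
  m_3 = 5*2 - 5 = 5, d_3 = (95 - 5^2)/5 = 70/5 = 14, a_3 = floor((9 + 5)/14) = 1.
  m_4 = 14*1 - 5 = 9, d_4 = (95 - 9^2)/14 = 14/14 = 1, a_4 = floor((9 + 9)/1) = 18.
  m_5 = 1*18 - 9 = 9, d_5 = (95 - 9^2)/1 = 14/1 = 14: (m_5, d_5) = (m_1, d_1) = (9, 14), so from here the quotients repeat a_1, ..., a_4; the period length is 4.
Hence the expansion of sqrt(95) is a_0 = 9 followed by the repeating block 1, 2, 1, 18 (period 4).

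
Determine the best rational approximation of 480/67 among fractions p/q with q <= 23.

43/6

Expand x = 480/67 as a continued fraction with the Euclidean algorithm:
  480 = 7*67 + 11, so a_0 = 7.
  67 = 6*11 + 1, so a_1 = 6.
  11 = 11*1 + 0, so a_2 = 11.
so x = [7; 6, 11].
Convergents (p_i = a_i*p_{i-1} + p_{i-2}, q_i = a_i*q_{i-1} + q_{i-2} with p_{-2}=0, p_{-1}=1, q_{-2}=1, q_{-1}=0), until the denominator exceeds 23:
  i=0: a_0=7, p_0 = 7*1 + 0 = 7, q_0 = 7*0 + 1 = 1.
  i=1: a_1=6, p_1 = 6*7 + 1 = 43, q_1 = 6*1 + 0 = 6.
  i=2: a_2=11, p_2 = 11*43 + 7 = 480, q_2 = 11*6 + 1 = 67.
q_2 = 67 > 23, so the last convergent with denominator <= 23 is p_1/q_1 = 43/6.
The closest fraction with denominator <= 23 is either p_1/q_1 or the intermediate fraction (k*p_1 + p_0)/(k*q_1 + q_0) with the largest k >= 1 whose denominator stays <= 23; these approach x as k grows, and every other convergent or intermediate fraction in range is farther away.
Largest k: floor((23 - q_0)/q_1) = floor((23 - 1)/6) = 3.
That gives (3*43 + 7)/(3*6 + 1) = 136/19.
Compare the errors: |x - 43/6| = |480*6 - 43*67|/(67*6) = 1/402, and |x - 136/19| = |480*19 - 136*67|/(67*19) = 8/1273.
Cross-multiplying, 1*1273 = 1273 < 3216 = 8*402, so 1/402 is smaller: the convergent 43/6 is closer to x than 136/19.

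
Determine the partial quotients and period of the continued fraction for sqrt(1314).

[36; (4, 72)]

Write x_i = (sqrt(1314) + m_i)/d_i with (m_0, d_0) = (0, 1). a_0 = floor(sqrt(1314)) = 36, since 36^2 = 1296 <= 1314 < 1369 = 37^2.
Iterate m_{i+1} = d_i*a_i - m_i, d_{i+1} = (1314 - m_{i+1}^2)/d_i, a_{i+1} = floor((a_0 + m_{i+1})/d_{i+1}):
  m_1 = 1*36 - 0 = 36, d_1 = (1314 - 36^2)/1 = 18/1 = 18, a_1 = floor((36 + 36)/18) = 4.
  m_2 = 18*4 - 36 = 36, d_2 = (1314 - 36^2)/18 = 18/18 = 1, a_2 = floor((36 + 36)/1) = 72.
  m_3 = 1*72 - 36 = 36, d_3 = (1314 - 36^2)/1 = 18/1 = 18: (m_3, d_3) = (m_1, d_1) = (36, 18), so from here the quotients repeat a_1, a_2; the period length is 2.
Hence the expansion of sqrt(1314) is a_0 = 36 followed by the repeating block 4, 72 (period 2).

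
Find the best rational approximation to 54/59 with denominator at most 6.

5/6

Expand x = 54/59 as a continued fraction with the Euclidean algorithm:
  54 = 0*59 + 54, so a_0 = 0.
  59 = 1*54 + 5, so a_1 = 1.
  54 = 10*5 + 4, so a_2 = 10.
  5 = 1*4 + 1, so a_3 = 1.
  4 = 4*1 + 0, so a_4 = 4.
so x = [0; 1, 10, 1, 4].
Convergents (p_i = a_i*p_{i-1} + p_{i-2}, q_i = a_i*q_{i-1} + q_{i-2} with p_{-2}=0, p_{-1}=1, q_{-2}=1, q_{-1}=0), until the denominator exceeds 6:
  i=0: a_0=0, p_0 = 0*1 + 0 = 0, q_0 = 0*0 + 1 = 1.
  i=1: a_1=1, p_1 = 1*0 + 1 = 1, q_1 = 1*1 + 0 = 1.
  i=2: a_2=10, p_2 = 10*1 + 0 = 10, q_2 = 10*1 + 1 = 11.
q_2 = 11 > 6, so the last convergent with denominator <= 6 is p_1/q_1 = 1/1.
The closest fraction with denominator <= 6 is either p_1/q_1 or the intermediate fraction (k*p_1 + p_0)/(k*q_1 + q_0) with the largest k >= 1 whose denominator stays <= 6; these approach x as k grows, and every other convergent or intermediate fraction in range is farther away.
Largest k: floor((6 - q_0)/q_1) = floor((6 - 1)/1) = 5.
That gives (5*1 + 0)/(5*1 + 1) = 5/6.
Compare the errors: |x - 1/1| = |54*1 - 1*59|/(59*1) = 5/59, and |x - 5/6| = |54*6 - 5*59|/(59*6) = 29/354.
Cross-multiplying, 29*59 = 1711 < 1770 = 5*354, so 29/354 is smaller: the intermediate fraction 5/6 is closer to x than 1/1.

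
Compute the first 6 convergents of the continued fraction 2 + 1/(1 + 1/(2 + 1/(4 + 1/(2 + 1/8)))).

Using the convergent recurrence p_i = a_i*p_{i-1} + p_{i-2}, q_i = a_i*q_{i-1} + q_{i-2} with p_{-2}=0, p_{-1}=1, q_{-2}=1, q_{-1}=0:
  i=0: a_0=2, p_0 = 2*1 + 0 = 2, q_0 = 2*0 + 1 = 1.
  i=1: a_1=1, p_1 = 1*2 + 1 = 3, q_1 = 1*1 + 0 = 1.
  i=2: a_2=2, p_2 = 2*3 + 2 = 8, q_2 = 2*1 + 1 = 3.
  i=3: a_3=4, p_3 = 4*8 + 3 = 35, q_3 = 4*3 + 1 = 13.
  i=4: a_4=2, p_4 = 2*35 + 8 = 78, q_4 = 2*13 + 3 = 29.
  i=5: a_5=8, p_5 = 8*78 + 35 = 659, q_5 = 8*29 + 13 = 245.

2/1, 3/1, 8/3, 35/13, 78/29, 659/245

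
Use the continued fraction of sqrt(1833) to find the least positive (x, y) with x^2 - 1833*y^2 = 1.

First expand sqrt(1833) as a continued fraction. With x_i = (sqrt(1833) + m_i)/d_i and (m_0, d_0) = (0, 1): a_0 = floor(sqrt(1833)) = 42, since 42^2 = 1764 <= 1833 < 1849 = 43^2.
Iterate m_{i+1} = d_i*a_i - m_i, d_{i+1} = (1833 - m_{i+1}^2)/d_i, a_{i+1} = floor((a_0 + m_{i+1})/d_{i+1}):
  m_1 = 1*42 - 0 = 42, d_1 = (1833 - 42^2)/1 = 69/1 = 69, a_1 = floor((42 + 42)/69) = 1.
  m_2 = 69*1 - 42 = 27, d_2 = (1833 - 27^2)/69 = 1104/69 = 16, a_2 = floor((42 + 27)/16) = 4.
  m_3 = 16*4 - 27 = 37, d_3 = (1833 - 37^2)/16 = 464/16 = 29, a_3 = floor((42 + 37)/29) = 2.
  m_4 = 29*2 - 37 = 21, d_4 = (1833 - 21^2)/29 = 1392/29 = 48, a_4 = floor((42 + 21)/48) = 1.
  m_5 = 48*1 - 21 = 27, d_5 = (1833 - 27^2)/48 = 1104/48 = 23, a_5 = floor((42 + 27)/23) = 3.
  m_6 = 23*3 - 27 = 42, d_6 = (1833 - 42^2)/23 = 69/23 = 3, a_6 = floor((42 + 42)/3) = 28.
  m_7 = 3*28 - 42 = 42, d_7 = (1833 - 42^2)/3 = 69/3 = 23, a_7 = floor((42 + 42)/23) = 3.
  m_8 = 23*3 - 42 = 27, d_8 = (1833 - 27^2)/23 = 1104/23 = 48, a_8 = floor((42 + 27)/48) = 1.
  m_9 = 48*1 - 27 = 21, d_9 = (1833 - 21^2)/48 = 1392/48 = 29, a_9 = floor((42 + 21)/29) = 2.
  m_10 = 29*2 - 21 = 37, d_10 = (1833 - 37^2)/29 = 464/29 = 16, a_10 = floor((42 + 37)/16) = 4.
  m_11 = 16*4 - 37 = 27, d_11 = (1833 - 27^2)/16 = 1104/16 = 69, a_11 = floor((42 + 27)/69) = 1.
  m_12 = 69*1 - 27 = 42, d_12 = (1833 - 42^2)/69 = 69/69 = 1, a_12 = floor((42 + 42)/1) = 84.
  m_13 = 1*84 - 42 = 42, d_13 = (1833 - 42^2)/1 = 69/1 = 69: (m_13, d_13) = (m_1, d_1) = (42, 69), so from here the quotients repeat a_1, ..., a_12; the period length is 12.
So sqrt(1833) = [42; (1, 4, 2, 1, 3, 28, 3, 1, 2, 4, 1, 84)] with period length k = 12.
k is even, so the fundamental solution of x^2 - 1833y^2 = 1 is (p_{k-1}, q_{k-1}) = (p_11, q_11); compute convergents through index 11.
Convergents (p_i = a_i*p_{i-1} + p_{i-2}, q_i = a_i*q_{i-1} + q_{i-2} with p_{-2}=0, p_{-1}=1, q_{-2}=1, q_{-1}=0):
  i=0: a_0=42, p_0 = 42*1 + 0 = 42, q_0 = 42*0 + 1 = 1.
  i=1: a_1=1, p_1 = 1*42 + 1 = 43, q_1 = 1*1 + 0 = 1.
  i=2: a_2=4, p_2 = 4*43 + 42 = 214, q_2 = 4*1 + 1 = 5.
  i=3: a_3=2, p_3 = 2*214 + 43 = 471, q_3 = 2*5 + 1 = 11.
  i=4: a_4=1, p_4 = 1*471 + 214 = 685, q_4 = 1*11 + 5 = 16.
  i=5: a_5=3, p_5 = 3*685 + 471 = 2526, q_5 = 3*16 + 11 = 59.
  i=6: a_6=28, p_6 = 28*2526 + 685 = 71413, q_6 = 28*59 + 16 = 1668.
  i=7: a_7=3, p_7 = 3*71413 + 2526 = 216765, q_7 = 3*1668 + 59 = 5063.
  i=8: a_8=1, p_8 = 1*216765 + 71413 = 288178, q_8 = 1*5063 + 1668 = 6731.
  i=9: a_9=2, p_9 = 2*288178 + 216765 = 793121, q_9 = 2*6731 + 5063 = 18525.
  i=10: a_10=4, p_10 = 4*793121 + 288178 = 3460662, q_10 = 4*18525 + 6731 = 80831.
  i=11: a_11=1, p_11 = 1*3460662 + 793121 = 4253783, q_11 = 1*80831 + 18525 = 99356.
Check: 4253783^2 - 1833*99356^2 = 18094669811089 - 18094669811088 = 1, so (x, y) = (4253783, 99356) solves the equation, and by the theorem it is the least positive solution.

(x, y) = (4253783, 99356)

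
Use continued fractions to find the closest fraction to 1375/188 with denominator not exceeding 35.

Expand x = 1375/188 as a continued fraction with the Euclidean algorithm:
  1375 = 7*188 + 59, so a_0 = 7.
  188 = 3*59 + 11, so a_1 = 3.
  59 = 5*11 + 4, so a_2 = 5.
  11 = 2*4 + 3, so a_3 = 2.
  4 = 1*3 + 1, so a_4 = 1.
  3 = 3*1 + 0, so a_5 = 3.
so x = [7; 3, 5, 2, 1, 3].
Convergents (p_i = a_i*p_{i-1} + p_{i-2}, q_i = a_i*q_{i-1} + q_{i-2} with p_{-2}=0, p_{-1}=1, q_{-2}=1, q_{-1}=0), until the denominator exceeds 35:
  i=0: a_0=7, p_0 = 7*1 + 0 = 7, q_0 = 7*0 + 1 = 1.
  i=1: a_1=3, p_1 = 3*7 + 1 = 22, q_1 = 3*1 + 0 = 3.
  i=2: a_2=5, p_2 = 5*22 + 7 = 117, q_2 = 5*3 + 1 = 16.
  i=3: a_3=2, p_3 = 2*117 + 22 = 256, q_3 = 2*16 + 3 = 35.
  i=4: a_4=1, p_4 = 1*256 + 117 = 373, q_4 = 1*35 + 16 = 51.
q_4 = 51 > 35, so the last convergent with denominator <= 35 is p_3/q_3 = 256/35.
The closest fraction with denominator <= 35 is either p_3/q_3 or the intermediate fraction (k*p_3 + p_2)/(k*q_3 + q_2) with the largest k >= 1 whose denominator stays <= 35; these approach x as k grows, and every other convergent or intermediate fraction in range is farther away.
Largest k: floor((35 - q_2)/q_3) = floor((35 - 16)/35) = 0.
Since k = 0, no intermediate fraction beyond p_3/q_3 has denominator <= 35, so the convergent 256/35 is the closest (its error is |1375*35 - 256*188|/(188*35) = 3/6580).

256/35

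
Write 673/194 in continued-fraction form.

Run the Euclidean algorithm on 673 and 194; the successive quotients are the partial quotients a_0, a_1, ... (each step inverts the fractional part left over by the previous one):
  673 = 3*194 + 91, so a_0 = 3.
  194 = 2*91 + 12, so a_1 = 2.
  91 = 7*12 + 7, so a_2 = 7.
  12 = 1*7 + 5, so a_3 = 1.
  7 = 1*5 + 2, so a_4 = 1.
  5 = 2*2 + 1, so a_5 = 2.
  2 = 2*1 + 0, so a_6 = 2.
The remainder reaches 0 after 7 divisions, so the expansion has 7 partial quotients, read off in order.

[3; 2, 7, 1, 1, 2, 2]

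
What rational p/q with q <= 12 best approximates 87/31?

Expand x = 87/31 as a continued fraction with the Euclidean algorithm:
  87 = 2*31 + 25, so a_0 = 2.
  31 = 1*25 + 6, so a_1 = 1.
  25 = 4*6 + 1, so a_2 = 4.
  6 = 6*1 + 0, so a_3 = 6.
so x = [2; 1, 4, 6].
Convergents (p_i = a_i*p_{i-1} + p_{i-2}, q_i = a_i*q_{i-1} + q_{i-2} with p_{-2}=0, p_{-1}=1, q_{-2}=1, q_{-1}=0), until the denominator exceeds 12:
  i=0: a_0=2, p_0 = 2*1 + 0 = 2, q_0 = 2*0 + 1 = 1.
  i=1: a_1=1, p_1 = 1*2 + 1 = 3, q_1 = 1*1 + 0 = 1.
  i=2: a_2=4, p_2 = 4*3 + 2 = 14, q_2 = 4*1 + 1 = 5.
  i=3: a_3=6, p_3 = 6*14 + 3 = 87, q_3 = 6*5 + 1 = 31.
q_3 = 31 > 12, so the last convergent with denominator <= 12 is p_2/q_2 = 14/5.
The closest fraction with denominator <= 12 is either p_2/q_2 or the intermediate fraction (k*p_2 + p_1)/(k*q_2 + q_1) with the largest k >= 1 whose denominator stays <= 12; these approach x as k grows, and every other convergent or intermediate fraction in range is farther away.
Largest k: floor((12 - q_1)/q_2) = floor((12 - 1)/5) = 2.
That gives (2*14 + 3)/(2*5 + 1) = 31/11.
Compare the errors: |x - 14/5| = |87*5 - 14*31|/(31*5) = 1/155, and |x - 31/11| = |87*11 - 31*31|/(31*11) = 4/341.
Cross-multiplying, 1*341 = 341 < 620 = 4*155, so 1/155 is smaller: the convergent 14/5 is closer to x than 31/11.

14/5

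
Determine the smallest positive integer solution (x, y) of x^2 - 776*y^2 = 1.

First expand sqrt(776) as a continued fraction. With x_i = (sqrt(776) + m_i)/d_i and (m_0, d_0) = (0, 1): a_0 = floor(sqrt(776)) = 27, since 27^2 = 729 <= 776 < 784 = 28^2.
Iterate m_{i+1} = d_i*a_i - m_i, d_{i+1} = (776 - m_{i+1}^2)/d_i, a_{i+1} = floor((a_0 + m_{i+1})/d_{i+1}):
  m_1 = 1*27 - 0 = 27, d_1 = (776 - 27^2)/1 = 47/1 = 47, a_1 = floor((27 + 27)/47) = 1.
  m_2 = 47*1 - 27 = 20, d_2 = (776 - 20^2)/47 = 376/47 = 8, a_2 = floor((27 + 20)/8) = 5.
  m_3 = 8*5 - 20 = 20, d_3 = (776 - 20^2)/8 = 376/8 = 47, a_3 = floor((27 + 20)/47) = 1.
  m_4 = 47*1 - 20 = 27, d_4 = (776 - 27^2)/47 = 47/47 = 1, a_4 = floor((27 + 27)/1) = 54.
  m_5 = 1*54 - 27 = 27, d_5 = (776 - 27^2)/1 = 47/1 = 47: (m_5, d_5) = (m_1, d_1) = (27, 47), so from here the quotients repeat a_1, ..., a_4; the period length is 4.
So sqrt(776) = [27; (1, 5, 1, 54)] with period length k = 4.
k is even, so the fundamental solution of x^2 - 776y^2 = 1 is (p_{k-1}, q_{k-1}) = (p_3, q_3); compute convergents through index 3.
Convergents (p_i = a_i*p_{i-1} + p_{i-2}, q_i = a_i*q_{i-1} + q_{i-2} with p_{-2}=0, p_{-1}=1, q_{-2}=1, q_{-1}=0):
  i=0: a_0=27, p_0 = 27*1 + 0 = 27, q_0 = 27*0 + 1 = 1.
  i=1: a_1=1, p_1 = 1*27 + 1 = 28, q_1 = 1*1 + 0 = 1.
  i=2: a_2=5, p_2 = 5*28 + 27 = 167, q_2 = 5*1 + 1 = 6.
  i=3: a_3=1, p_3 = 1*167 + 28 = 195, q_3 = 1*6 + 1 = 7.
Check: 195^2 - 776*7^2 = 38025 - 38024 = 1, so (x, y) = (195, 7) solves the equation, and by the theorem it is the least positive solution.

(x, y) = (195, 7)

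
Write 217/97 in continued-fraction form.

[2; 4, 4, 1, 1, 2]

Run the Euclidean algorithm on 217 and 97; the successive quotients are the partial quotients a_0, a_1, ... (each step inverts the fractional part left over by the previous one):
  217 = 2*97 + 23, so a_0 = 2.
  97 = 4*23 + 5, so a_1 = 4.
  23 = 4*5 + 3, so a_2 = 4.
  5 = 1*3 + 2, so a_3 = 1.
  3 = 1*2 + 1, so a_4 = 1.
  2 = 2*1 + 0, so a_5 = 2.
The remainder reaches 0 after 6 divisions, so the expansion has 6 partial quotients, read off in order.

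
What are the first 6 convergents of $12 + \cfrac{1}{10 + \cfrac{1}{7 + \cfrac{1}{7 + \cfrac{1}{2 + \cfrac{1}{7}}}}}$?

12/1, 121/10, 859/71, 6134/507, 13127/1085, 98023/8102

Using the convergent recurrence p_i = a_i*p_{i-1} + p_{i-2}, q_i = a_i*q_{i-1} + q_{i-2} with p_{-2}=0, p_{-1}=1, q_{-2}=1, q_{-1}=0:
  i=0: a_0=12, p_0 = 12*1 + 0 = 12, q_0 = 12*0 + 1 = 1.
  i=1: a_1=10, p_1 = 10*12 + 1 = 121, q_1 = 10*1 + 0 = 10.
  i=2: a_2=7, p_2 = 7*121 + 12 = 859, q_2 = 7*10 + 1 = 71.
  i=3: a_3=7, p_3 = 7*859 + 121 = 6134, q_3 = 7*71 + 10 = 507.
  i=4: a_4=2, p_4 = 2*6134 + 859 = 13127, q_4 = 2*507 + 71 = 1085.
  i=5: a_5=7, p_5 = 7*13127 + 6134 = 98023, q_5 = 7*1085 + 507 = 8102.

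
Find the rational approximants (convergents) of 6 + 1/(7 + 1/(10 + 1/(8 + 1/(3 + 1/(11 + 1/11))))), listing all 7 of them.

Using the convergent recurrence p_i = a_i*p_{i-1} + p_{i-2}, q_i = a_i*q_{i-1} + q_{i-2} with p_{-2}=0, p_{-1}=1, q_{-2}=1, q_{-1}=0:
  i=0: a_0=6, p_0 = 6*1 + 0 = 6, q_0 = 6*0 + 1 = 1.
  i=1: a_1=7, p_1 = 7*6 + 1 = 43, q_1 = 7*1 + 0 = 7.
  i=2: a_2=10, p_2 = 10*43 + 6 = 436, q_2 = 10*7 + 1 = 71.
  i=3: a_3=8, p_3 = 8*436 + 43 = 3531, q_3 = 8*71 + 7 = 575.
  i=4: a_4=3, p_4 = 3*3531 + 436 = 11029, q_4 = 3*575 + 71 = 1796.
  i=5: a_5=11, p_5 = 11*11029 + 3531 = 124850, q_5 = 11*1796 + 575 = 20331.
  i=6: a_6=11, p_6 = 11*124850 + 11029 = 1384379, q_6 = 11*20331 + 1796 = 225437.

6/1, 43/7, 436/71, 3531/575, 11029/1796, 124850/20331, 1384379/225437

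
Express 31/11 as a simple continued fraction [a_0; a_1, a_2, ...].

[2; 1, 4, 2]

Run the Euclidean algorithm on 31 and 11; the successive quotients are the partial quotients a_0, a_1, ... (each step inverts the fractional part left over by the previous one):
  31 = 2*11 + 9, so a_0 = 2.
  11 = 1*9 + 2, so a_1 = 1.
  9 = 4*2 + 1, so a_2 = 4.
  2 = 2*1 + 0, so a_3 = 2.
The remainder reaches 0 after 4 divisions, so the expansion has 4 partial quotients, read off in order.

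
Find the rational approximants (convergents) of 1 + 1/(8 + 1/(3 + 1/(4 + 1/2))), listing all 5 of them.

Using the convergent recurrence p_i = a_i*p_{i-1} + p_{i-2}, q_i = a_i*q_{i-1} + q_{i-2} with p_{-2}=0, p_{-1}=1, q_{-2}=1, q_{-1}=0:
  i=0: a_0=1, p_0 = 1*1 + 0 = 1, q_0 = 1*0 + 1 = 1.
  i=1: a_1=8, p_1 = 8*1 + 1 = 9, q_1 = 8*1 + 0 = 8.
  i=2: a_2=3, p_2 = 3*9 + 1 = 28, q_2 = 3*8 + 1 = 25.
  i=3: a_3=4, p_3 = 4*28 + 9 = 121, q_3 = 4*25 + 8 = 108.
  i=4: a_4=2, p_4 = 2*121 + 28 = 270, q_4 = 2*108 + 25 = 241.

1/1, 9/8, 28/25, 121/108, 270/241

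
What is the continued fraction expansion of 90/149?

Run the Euclidean algorithm on 90 and 149; the successive quotients are the partial quotients a_0, a_1, ... (each step inverts the fractional part left over by the previous one):
  90 = 0*149 + 90, so a_0 = 0.
  149 = 1*90 + 59, so a_1 = 1.
  90 = 1*59 + 31, so a_2 = 1.
  59 = 1*31 + 28, so a_3 = 1.
  31 = 1*28 + 3, so a_4 = 1.
  28 = 9*3 + 1, so a_5 = 9.
  3 = 3*1 + 0, so a_6 = 3.
The remainder reaches 0 after 7 divisions, so the expansion has 7 partial quotients, read off in order.

[0; 1, 1, 1, 1, 9, 3]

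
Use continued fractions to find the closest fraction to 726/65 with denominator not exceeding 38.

Expand x = 726/65 as a continued fraction with the Euclidean algorithm:
  726 = 11*65 + 11, so a_0 = 11.
  65 = 5*11 + 10, so a_1 = 5.
  11 = 1*10 + 1, so a_2 = 1.
  10 = 10*1 + 0, so a_3 = 10.
so x = [11; 5, 1, 10].
Convergents (p_i = a_i*p_{i-1} + p_{i-2}, q_i = a_i*q_{i-1} + q_{i-2} with p_{-2}=0, p_{-1}=1, q_{-2}=1, q_{-1}=0), until the denominator exceeds 38:
  i=0: a_0=11, p_0 = 11*1 + 0 = 11, q_0 = 11*0 + 1 = 1.
  i=1: a_1=5, p_1 = 5*11 + 1 = 56, q_1 = 5*1 + 0 = 5.
  i=2: a_2=1, p_2 = 1*56 + 11 = 67, q_2 = 1*5 + 1 = 6.
  i=3: a_3=10, p_3 = 10*67 + 56 = 726, q_3 = 10*6 + 5 = 65.
q_3 = 65 > 38, so the last convergent with denominator <= 38 is p_2/q_2 = 67/6.
The closest fraction with denominator <= 38 is either p_2/q_2 or the intermediate fraction (k*p_2 + p_1)/(k*q_2 + q_1) with the largest k >= 1 whose denominator stays <= 38; these approach x as k grows, and every other convergent or intermediate fraction in range is farther away.
Largest k: floor((38 - q_1)/q_2) = floor((38 - 5)/6) = 5.
That gives (5*67 + 56)/(5*6 + 5) = 391/35.
Compare the errors: |x - 67/6| = |726*6 - 67*65|/(65*6) = 1/390, and |x - 391/35| = |726*35 - 391*65|/(65*35) = 5/2275.
Cross-multiplying, 5*390 = 1950 < 2275 = 1*2275, so 5/2275 is smaller: the intermediate fraction 391/35 is closer to x than 67/6.

391/35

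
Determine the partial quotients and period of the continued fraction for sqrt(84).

[9; (6, 18)]

Write x_i = (sqrt(84) + m_i)/d_i with (m_0, d_0) = (0, 1). a_0 = floor(sqrt(84)) = 9, since 9^2 = 81 <= 84 < 100 = 10^2.
Iterate m_{i+1} = d_i*a_i - m_i, d_{i+1} = (84 - m_{i+1}^2)/d_i, a_{i+1} = floor((a_0 + m_{i+1})/d_{i+1}):
  m_1 = 1*9 - 0 = 9, d_1 = (84 - 9^2)/1 = 3/1 = 3, a_1 = floor((9 + 9)/3) = 6.
  m_2 = 3*6 - 9 = 9, d_2 = (84 - 9^2)/3 = 3/3 = 1, a_2 = floor((9 + 9)/1) = 18.
  m_3 = 1*18 - 9 = 9, d_3 = (84 - 9^2)/1 = 3/1 = 3: (m_3, d_3) = (m_1, d_1) = (9, 3), so from here the quotients repeat a_1, a_2; the period length is 2.
Hence the expansion of sqrt(84) is a_0 = 9 followed by the repeating block 6, 18 (period 2).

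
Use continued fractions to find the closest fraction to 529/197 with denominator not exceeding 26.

Expand x = 529/197 as a continued fraction with the Euclidean algorithm:
  529 = 2*197 + 135, so a_0 = 2.
  197 = 1*135 + 62, so a_1 = 1.
  135 = 2*62 + 11, so a_2 = 2.
  62 = 5*11 + 7, so a_3 = 5.
  11 = 1*7 + 4, so a_4 = 1.
  7 = 1*4 + 3, so a_5 = 1.
  4 = 1*3 + 1, so a_6 = 1.
  3 = 3*1 + 0, so a_7 = 3.
so x = [2; 1, 2, 5, 1, 1, 1, 3].
Convergents (p_i = a_i*p_{i-1} + p_{i-2}, q_i = a_i*q_{i-1} + q_{i-2} with p_{-2}=0, p_{-1}=1, q_{-2}=1, q_{-1}=0), until the denominator exceeds 26:
  i=0: a_0=2, p_0 = 2*1 + 0 = 2, q_0 = 2*0 + 1 = 1.
  i=1: a_1=1, p_1 = 1*2 + 1 = 3, q_1 = 1*1 + 0 = 1.
  i=2: a_2=2, p_2 = 2*3 + 2 = 8, q_2 = 2*1 + 1 = 3.
  i=3: a_3=5, p_3 = 5*8 + 3 = 43, q_3 = 5*3 + 1 = 16.
  i=4: a_4=1, p_4 = 1*43 + 8 = 51, q_4 = 1*16 + 3 = 19.
  i=5: a_5=1, p_5 = 1*51 + 43 = 94, q_5 = 1*19 + 16 = 35.
q_5 = 35 > 26, so the last convergent with denominator <= 26 is p_4/q_4 = 51/19.
The closest fraction with denominator <= 26 is either p_4/q_4 or the intermediate fraction (k*p_4 + p_3)/(k*q_4 + q_3) with the largest k >= 1 whose denominator stays <= 26; these approach x as k grows, and every other convergent or intermediate fraction in range is farther away.
Largest k: floor((26 - q_3)/q_4) = floor((26 - 16)/19) = 0.
Since k = 0, no intermediate fraction beyond p_4/q_4 has denominator <= 26, so the convergent 51/19 is the closest (its error is |529*19 - 51*197|/(197*19) = 4/3743).

51/19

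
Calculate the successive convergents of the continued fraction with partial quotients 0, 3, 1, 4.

Using the convergent recurrence p_i = a_i*p_{i-1} + p_{i-2}, q_i = a_i*q_{i-1} + q_{i-2} with p_{-2}=0, p_{-1}=1, q_{-2}=1, q_{-1}=0:
  i=0: a_0=0, p_0 = 0*1 + 0 = 0, q_0 = 0*0 + 1 = 1.
  i=1: a_1=3, p_1 = 3*0 + 1 = 1, q_1 = 3*1 + 0 = 3.
  i=2: a_2=1, p_2 = 1*1 + 0 = 1, q_2 = 1*3 + 1 = 4.
  i=3: a_3=4, p_3 = 4*1 + 1 = 5, q_3 = 4*4 + 3 = 19.

0/1, 1/3, 1/4, 5/19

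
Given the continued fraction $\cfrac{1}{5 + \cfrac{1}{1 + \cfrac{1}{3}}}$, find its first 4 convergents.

Using the convergent recurrence p_i = a_i*p_{i-1} + p_{i-2}, q_i = a_i*q_{i-1} + q_{i-2} with p_{-2}=0, p_{-1}=1, q_{-2}=1, q_{-1}=0:
  i=0: a_0=0, p_0 = 0*1 + 0 = 0, q_0 = 0*0 + 1 = 1.
  i=1: a_1=5, p_1 = 5*0 + 1 = 1, q_1 = 5*1 + 0 = 5.
  i=2: a_2=1, p_2 = 1*1 + 0 = 1, q_2 = 1*5 + 1 = 6.
  i=3: a_3=3, p_3 = 3*1 + 1 = 4, q_3 = 3*6 + 5 = 23.

0/1, 1/5, 1/6, 4/23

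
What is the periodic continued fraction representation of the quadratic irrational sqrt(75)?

Write x_i = (sqrt(75) + m_i)/d_i with (m_0, d_0) = (0, 1). a_0 = floor(sqrt(75)) = 8, since 8^2 = 64 <= 75 < 81 = 9^2.
Iterate m_{i+1} = d_i*a_i - m_i, d_{i+1} = (75 - m_{i+1}^2)/d_i, a_{i+1} = floor((a_0 + m_{i+1})/d_{i+1}):
  m_1 = 1*8 - 0 = 8, d_1 = (75 - 8^2)/1 = 11/1 = 11, a_1 = floor((8 + 8)/11) = 1.
  m_2 = 11*1 - 8 = 3, d_2 = (75 - 3^2)/11 = 66/11 = 6, a_2 = floor((8 + 3)/6) = 1.
  m_3 = 6*1 - 3 = 3, d_3 = (75 - 3^2)/6 = 66/6 = 11, a_3 = floor((8 + 3)/11) = 1.
  m_4 = 11*1 - 3 = 8, d_4 = (75 - 8^2)/11 = 11/11 = 1, a_4 = floor((8 + 8)/1) = 16.
  m_5 = 1*16 - 8 = 8, d_5 = (75 - 8^2)/1 = 11/1 = 11: (m_5, d_5) = (m_1, d_1) = (8, 11), so from here the quotients repeat a_1, ..., a_4; the period length is 4.
Hence the expansion of sqrt(75) is a_0 = 8 followed by the repeating block 1, 1, 1, 16 (period 4).

[8; (1, 1, 1, 16)]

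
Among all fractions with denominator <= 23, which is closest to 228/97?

47/20

Expand x = 228/97 as a continued fraction with the Euclidean algorithm:
  228 = 2*97 + 34, so a_0 = 2.
  97 = 2*34 + 29, so a_1 = 2.
  34 = 1*29 + 5, so a_2 = 1.
  29 = 5*5 + 4, so a_3 = 5.
  5 = 1*4 + 1, so a_4 = 1.
  4 = 4*1 + 0, so a_5 = 4.
so x = [2; 2, 1, 5, 1, 4].
Convergents (p_i = a_i*p_{i-1} + p_{i-2}, q_i = a_i*q_{i-1} + q_{i-2} with p_{-2}=0, p_{-1}=1, q_{-2}=1, q_{-1}=0), until the denominator exceeds 23:
  i=0: a_0=2, p_0 = 2*1 + 0 = 2, q_0 = 2*0 + 1 = 1.
  i=1: a_1=2, p_1 = 2*2 + 1 = 5, q_1 = 2*1 + 0 = 2.
  i=2: a_2=1, p_2 = 1*5 + 2 = 7, q_2 = 1*2 + 1 = 3.
  i=3: a_3=5, p_3 = 5*7 + 5 = 40, q_3 = 5*3 + 2 = 17.
  i=4: a_4=1, p_4 = 1*40 + 7 = 47, q_4 = 1*17 + 3 = 20.
  i=5: a_5=4, p_5 = 4*47 + 40 = 228, q_5 = 4*20 + 17 = 97.
q_5 = 97 > 23, so the last convergent with denominator <= 23 is p_4/q_4 = 47/20.
The closest fraction with denominator <= 23 is either p_4/q_4 or the intermediate fraction (k*p_4 + p_3)/(k*q_4 + q_3) with the largest k >= 1 whose denominator stays <= 23; these approach x as k grows, and every other convergent or intermediate fraction in range is farther away.
Largest k: floor((23 - q_3)/q_4) = floor((23 - 17)/20) = 0.
Since k = 0, no intermediate fraction beyond p_4/q_4 has denominator <= 23, so the convergent 47/20 is the closest (its error is |228*20 - 47*97|/(97*20) = 1/1940).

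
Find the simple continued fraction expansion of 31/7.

Run the Euclidean algorithm on 31 and 7; the successive quotients are the partial quotients a_0, a_1, ... (each step inverts the fractional part left over by the previous one):
  31 = 4*7 + 3, so a_0 = 4.
  7 = 2*3 + 1, so a_1 = 2.
  3 = 3*1 + 0, so a_2 = 3.
The remainder reaches 0 after 3 divisions, so the expansion has 3 partial quotients, read off in order.

[4; 2, 3]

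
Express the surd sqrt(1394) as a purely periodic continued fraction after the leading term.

[37; (2, 1, 36, 1, 2, 74)]

Write x_i = (sqrt(1394) + m_i)/d_i with (m_0, d_0) = (0, 1). a_0 = floor(sqrt(1394)) = 37, since 37^2 = 1369 <= 1394 < 1444 = 38^2.
Iterate m_{i+1} = d_i*a_i - m_i, d_{i+1} = (1394 - m_{i+1}^2)/d_i, a_{i+1} = floor((a_0 + m_{i+1})/d_{i+1}):
  m_1 = 1*37 - 0 = 37, d_1 = (1394 - 37^2)/1 = 25/1 = 25, a_1 = floor((37 + 37)/25) = 2.
  m_2 = 25*2 - 37 = 13, d_2 = (1394 - 13^2)/25 = 1225/25 = 49, a_2 = floor((37 + 13)/49) = 1.
  m_3 = 49*1 - 13 = 36, d_3 = (1394 - 36^2)/49 = 98/49 = 2, a_3 = floor((37 + 36)/2) = 36.
  m_4 = 2*36 - 36 = 36, d_4 = (1394 - 36^2)/2 = 98/2 = 49, a_4 = floor((37 + 36)/49) = 1.
  m_5 = 49*1 - 36 = 13, d_5 = (1394 - 13^2)/49 = 1225/49 = 25, a_5 = floor((37 + 13)/25) = 2.
  m_6 = 25*2 - 13 = 37, d_6 = (1394 - 37^2)/25 = 25/25 = 1, a_6 = floor((37 + 37)/1) = 74.
  m_7 = 1*74 - 37 = 37, d_7 = (1394 - 37^2)/1 = 25/1 = 25: (m_7, d_7) = (m_1, d_1) = (37, 25), so from here the quotients repeat a_1, ..., a_6; the period length is 6.
Hence the expansion of sqrt(1394) is a_0 = 37 followed by the repeating block 2, 1, 36, 1, 2, 74 (period 6).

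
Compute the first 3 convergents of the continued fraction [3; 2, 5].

3/1, 7/2, 38/11

Using the convergent recurrence p_i = a_i*p_{i-1} + p_{i-2}, q_i = a_i*q_{i-1} + q_{i-2} with p_{-2}=0, p_{-1}=1, q_{-2}=1, q_{-1}=0:
  i=0: a_0=3, p_0 = 3*1 + 0 = 3, q_0 = 3*0 + 1 = 1.
  i=1: a_1=2, p_1 = 2*3 + 1 = 7, q_1 = 2*1 + 0 = 2.
  i=2: a_2=5, p_2 = 5*7 + 3 = 38, q_2 = 5*2 + 1 = 11.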